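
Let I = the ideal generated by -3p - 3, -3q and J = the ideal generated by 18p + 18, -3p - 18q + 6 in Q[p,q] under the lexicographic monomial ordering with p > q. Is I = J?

No, the ideals differ.

Equality of ideals is decidable: compute both reduced Gröbner bases (unique for the ordering) and check whether they agree.
Buchberger on the first generating set:
f_1 = -3p - 3, LT = p.
f_2 = -3q, LT = q.

The S-polynomials (S(f_1,f_2)) all reduce to 0 modulo the current basis, so we have a Gröbner basis.
Inter-reduce: drop elements whose leading term is divisible by another's, tail-reduce, and make monic.
Reduced Gröbner basis: {p + 1, q}.

Buchberger on the second generating set:
h_1 = 18p + 18, LT = p.
h_2 = -3p - 18q + 6, LT = p.

S(h_1,h_2): lcm = p. S = -6q + 3.
  reduce S modulo (h_1, h_2):
  remainder -6q + 3 ≠ 0; add k_3 = -6q + 3 to the basis.

The other S-polynomials (S(h_1,k_3), S(h_2,k_3)) all reduce to 0 modulo the current basis, so we have a Gröbner basis.
Inter-reduce: drop elements whose leading term is divisible by another's, tail-reduce, and make monic.
Reduced Gröbner basis: {p + 1, q - 1/2}.

The bases are distinct; the ideals are different.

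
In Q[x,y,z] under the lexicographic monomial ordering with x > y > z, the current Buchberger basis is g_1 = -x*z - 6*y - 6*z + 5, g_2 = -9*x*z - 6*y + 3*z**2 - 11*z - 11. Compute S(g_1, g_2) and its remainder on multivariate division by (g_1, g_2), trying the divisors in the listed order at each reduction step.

lcm(LM(g_1), LM(g_2)) = x*z.
S = (lcm/LT(g_1))·g_1 − (lcm/LT(g_2))·g_2 = 16/3*y + 1/3*z**2 + 43/9*z - 56/9.
Reduce S modulo (g_1, g_2) in that order:
  leading term y: no divisor's leading term divides it; move 16/3*y to the remainder.
  leading term z**2: no divisor's leading term divides it; move 1/3*z**2 to the remainder.
  leading term z: no divisor's leading term divides it; move 43/9*z to the remainder.
  leading term 1: no divisor's leading term divides it; move -56/9 to the remainder.
The remainder 16/3*y + 1/3*z**2 + 43/9*z - 56/9 is nonzero, so it would be added as the next basis element.
An S-polynomial is built so that the two leading terms cancel; whether anything survives reduction is exactly the Gröbner-basis criterion.

S(g_1, g_2) = 16/3*y + 1/3*z**2 + 43/9*z - 56/9; remainder on division = 16/3*y + 1/3*z**2 + 43/9*z - 56/9.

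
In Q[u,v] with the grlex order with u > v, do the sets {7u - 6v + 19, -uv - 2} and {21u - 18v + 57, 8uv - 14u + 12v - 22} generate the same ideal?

Equality of ideals is decidable: compute both reduced Gröbner bases (unique for the ordering) and check whether they agree.
Buchberger on the first generating set:
f_1 = 7u - 6v + 19, LT = u.
f_2 = -uv - 2, LT = uv.

S(f_1,f_2): lcm = uv. S = -6/7v^2 + 19/7v - 2.
  reduce S modulo (f_1, f_2):
  remainder -6/7v^2 + 19/7v - 2 ≠ 0; add g_3 = -6/7v^2 + 19/7v - 2 to the basis.

The other S-polynomials (S(f_1,g_3), S(f_2,g_3)) all reduce to 0 modulo the current basis, so we have a Gröbner basis.
Inter-reduce: drop elements whose leading term is divisible by another's, tail-reduce, and make monic.
Reduced Gröbner basis: {v^2 - 19/6v + 7/3, u - 6/7v + 19/7}.

Buchberger on the second generating set:
h_1 = 21u - 18v + 57, LT = u.
h_2 = 8uv - 14u + 12v - 22, LT = uv.

S(h_1,h_2): lcm = uv. S = -6/7v^2 + 7/4u + 17/14v + 11/4.
  reduce S modulo (h_1, h_2):
  remainder -6/7v^2 + 19/7v - 2 ≠ 0; add k_3 = -6/7v^2 + 19/7v - 2 to the basis.

The other S-polynomials (S(h_1,k_3), S(h_2,k_3)) all reduce to 0 modulo the current basis, so we have a Gröbner basis.
Inter-reduce: drop elements whose leading term is divisible by another's, tail-reduce, and make monic.
Reduced Gröbner basis: {v^2 - 19/6v + 7/3, u - 6/7v + 19/7}.

The two bases agree; hence the ideals are identical.

Yes, the ideals are equal.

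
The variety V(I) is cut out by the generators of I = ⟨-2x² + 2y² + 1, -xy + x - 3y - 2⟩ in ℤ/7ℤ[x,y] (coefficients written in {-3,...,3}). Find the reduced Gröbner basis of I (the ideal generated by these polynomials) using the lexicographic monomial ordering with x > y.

f_1 = -2x² + 2y² + 1, LT = x².
f_2 = -xy + x - 3y - 2, LT = xy.

S(f_1,f_2): lcm = x²y. S = x² - 3xy - 2x - y³ + 3y.
  leading term x²: subtract (3)·f_1 from x² - 3xy - 2x - y³ + 3y → -3xy - 2x - y³ + y² + 3y - 3
  leading term xy: subtract (3)·f_2 from -3xy - 2x - y³ + y² + 3y - 3 → 2x - y³ + y² - 2y + 3
  leading term x: no divisor's leading term divides it; move 2x to the remainder.
  leading term y³: no divisor's leading term divides it; move -y³ to the remainder.
  leading term y²: no divisor's leading term divides it; move y² to the remainder.
  leading term y: no divisor's leading term divides it; move -2y to the remainder.
  leading term 1: no divisor's leading term divides it; move 3 to the remainder.
  remainder 2x - y³ + y² - 2y + 3 ≠ 0; add g_3 = 2x - y³ + y² - 2y + 3 to the basis.

S(f_2,g_3): lcm = xy. S = -x - 3y⁴ + 3y³ + y² - 2y + 2.
  leading term x: subtract (3)·g_3 from -x - 3y⁴ + 3y³ + y² - 2y + 2 → -3y⁴ - y³ - 2y² - 3y
  leading term y⁴: no divisor's leading term divides it; move -3y⁴ to the remainder.
  leading term y³: no divisor's leading term divides it; move -y³ to the remainder.
  leading term y²: no divisor's leading term divides it; move -2y² to the remainder.
  leading term y: no divisor's leading term divides it; move -3y to the remainder.
  remainder -3y⁴ - y³ - 2y² - 3y ≠ 0; add g_4 = -3y⁴ - y³ - 2y² - 3y to the basis.

The other S-polynomials (S(f_1,g_3), S(f_1,g_4), S(f_2,g_4), S(g_3,g_4)) all reduce to 0 modulo the current basis, so we have a Gröbner basis.
Inter-reduce: drop elements whose leading term is divisible by another's, tail-reduce, and make monic.

G = {x + 3y³ - 3y² - y - 2, y⁴ - 2y³ + 3y² + y}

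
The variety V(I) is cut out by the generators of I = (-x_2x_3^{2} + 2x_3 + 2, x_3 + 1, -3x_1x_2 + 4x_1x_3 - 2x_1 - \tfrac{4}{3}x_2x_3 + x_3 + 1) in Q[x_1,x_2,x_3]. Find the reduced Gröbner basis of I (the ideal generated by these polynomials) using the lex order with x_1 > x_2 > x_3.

G = {x_1, x_2, x_3 + 1}

f_1 = -x_2x_3^{2} + 2x_3 + 2, LT = x_2x_3^{2}.
f_2 = x_3 + 1, LT = x_3.
f_3 = -3x_1x_2 + 4x_1x_3 - 2x_1 - \tfrac{4}{3}x_2x_3 + x_3 + 1, LT = x_1x_2.

S(f_1,f_2): lcm = x_2x_3^{2}. S = -x_2x_3 - 2x_3 - 2.
  reduce S modulo (f_1, f_2, f_3):
  remainder x_2 ≠ 0; add g_4 = x_2 to the basis.

S(f_1,f_3): lcm = x_1x_2x_3^{2}. S = \tfrac{4}{3}x_1x_3^{3} - \tfrac{2}{3}x_1x_3^{2} - 2x_1x_3 - 2x_1 - \tfrac{4}{9}x_2x_3^{3} + \tfrac{1}{3}x_3^{3} + \tfrac{1}{3}x_3^{2}.
  reduce S modulo (f_1, f_2, f_3, g_4):
  remainder -2x_1 ≠ 0; add g_5 = -2x_1 to the basis.

The other S-polynomials (S(f_2,f_3), S(f_1,g_4), S(f_2,g_4), S(f_3,g_4), S(f_1,g_5), S(f_2,g_5), S(f_3,g_5), S(g_4,g_5)) all reduce to 0 modulo the current basis, so we have a Gröbner basis.
Inter-reduce: drop elements whose leading term is divisible by another's, tail-reduce, and make monic.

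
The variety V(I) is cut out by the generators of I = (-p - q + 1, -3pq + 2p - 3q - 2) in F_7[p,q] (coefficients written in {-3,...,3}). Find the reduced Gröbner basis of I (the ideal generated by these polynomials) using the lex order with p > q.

G = {p + q - 1, q^2 + 2q}

f_1 = -p - q + 1, LT = p.
f_2 = -3pq + 2p - 3q - 2, LT = pq.

S(f_1,f_2): lcm = pq. S = 3p + q^2 - 2q - 3.
  leading term p: subtract (-3)·f_1 from 3p + q^2 - 2q - 3 → q^2 + 2q
  leading term q^2: no divisor's leading term divides it; move q^2 to the remainder.
  leading term q: no divisor's leading term divides it; move 2q to the remainder.
  remainder q^2 + 2q ≠ 0; add g_3 = q^2 + 2q to the basis.

The other S-polynomials (S(f_1,g_3), S(f_2,g_3)) all reduce to 0 modulo the current basis, so we have a Gröbner basis.
Inter-reduce: drop elements whose leading term is divisible by another's, tail-reduce, and make monic.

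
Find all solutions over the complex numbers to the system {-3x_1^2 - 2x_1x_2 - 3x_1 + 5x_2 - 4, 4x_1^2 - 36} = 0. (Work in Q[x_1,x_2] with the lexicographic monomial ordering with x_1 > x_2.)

{(3, -40), (-3, 2)}

Compute a lex Gröbner basis by Buchberger's algorithm.
f_1 = -3x_1^2 - 2x_1x_2 - 3x_1 + 5x_2 - 4, LT = x_1^2.
f_2 = 4x_1^2 - 36, LT = x_1^2.

S(f_1,f_2): lcm = x_1^2. S = 2/3x_1x_2 + x_1 - 5/3x_2 + 31/3.
  leading term x_1x_2: no divisor's leading term divides it; move 2/3x_1x_2 to the remainder.
  leading term x_1: no divisor's leading term divides it; move x_1 to the remainder.
  leading term x_2: no divisor's leading term divides it; move -5/3x_2 to the remainder.
  leading term 1: no divisor's leading term divides it; move 31/3 to the remainder.
  remainder 2/3x_1x_2 + x_1 - 5/3x_2 + 31/3 ≠ 0; add h_3 = 2/3x_1x_2 + x_1 - 5/3x_2 + 31/3 to the basis.

S(f_1,h_3): lcm = x_1^2x_2. S = -3/2x_1^2 + 2/3x_1x_2^2 + 7/2x_1x_2 - 31/2x_1 - 5/3x_2^2 + 4/3x_2.
  leading term x_1^2: subtract (1/2)·f_1 from -3/2x_1^2 + 2/3x_1x_2^2 + 7/2x_1x_2 - 31/2x_1 - 5/3x_2^2 + 4/3x_2 → 2/3x_1x_2^2 + 9/2x_1x_2 - 14x_1 - 5/3x_2^2 - 7/6x_2 + 2
  leading term x_1x_2^2: subtract (x_2)·h_3 from 2/3x_1x_2^2 + 9/2x_1x_2 - 14x_1 - 5/3x_2^2 - 7/6x_2 + 2 → 7/2x_1x_2 - 14x_1 - 23/2x_2 + 2
  leading term x_1x_2: subtract (21/4)·h_3 from 7/2x_1x_2 - 14x_1 - 23/2x_2 + 2 → -77/4x_1 - 11/4x_2 - 209/4
  leading term x_1: no divisor's leading term divides it; move -77/4x_1 to the remainder.
  leading term x_2: no divisor's leading term divides it; move -11/4x_2 to the remainder.
  leading term 1: no divisor's leading term divides it; move -209/4 to the remainder.
  remainder -77/4x_1 - 11/4x_2 - 209/4 ≠ 0; add h_4 = -77/4x_1 - 11/4x_2 - 209/4 to the basis.

S(h_3,h_4): lcm = x_1x_2. S = 3/2x_1 - 1/7x_2^2 - 73/14x_2 + 31/2.
  leading term x_1: subtract (-6/77)·h_4 from 3/2x_1 - 1/7x_2^2 - 73/14x_2 + 31/2 → -1/7x_2^2 - 38/7x_2 + 80/7
  leading term x_2^2: no divisor's leading term divides it; move -1/7x_2^2 to the remainder.
  leading term x_2: no divisor's leading term divides it; move -38/7x_2 to the remainder.
  leading term 1: no divisor's leading term divides it; move 80/7 to the remainder.
  remainder -1/7x_2^2 - 38/7x_2 + 80/7 ≠ 0; add h_5 = -1/7x_2^2 - 38/7x_2 + 80/7 to the basis.

The other S-polynomials (S(f_2,h_3), S(f_1,h_4), S(f_2,h_4), S(f_1,h_5), S(f_2,h_5), S(h_3,h_5), S(h_4,h_5)) all reduce to 0 modulo the current basis, so we have a Gröbner basis.
Inter-reduce: drop elements whose leading term is divisible by another's, tail-reduce, and make monic.
Reduced Gröbner basis: {x_1 + 1/7x_2 + 19/7, x_2^2 + 38x_2 - 80}.

From the last basis element, x_2^2 + 38x_2 - 80 = 0, so x_2 takes values in {-40, 2}. Each choice, substituted upward through the basis, yields the corresponding point(s) of the solution set.
  x_2 = -40: the earlier basis element becomes x_1 - 3 = 0, giving x_1 = 3 — point (3, -40).
  x_2 = 2: the earlier basis element becomes x_1 + 3 = 0, giving x_1 = -3 — point (-3, 2).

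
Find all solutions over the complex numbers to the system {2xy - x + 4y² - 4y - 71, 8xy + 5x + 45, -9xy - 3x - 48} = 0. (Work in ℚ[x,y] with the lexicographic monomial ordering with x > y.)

Compute a lex Gröbner basis by Buchberger's algorithm.
f_1 = 2xy - x + 4y² - 4y - 71, LT = xy.
f_2 = 8xy + 5x + 45, LT = xy.
f_3 = -9xy - 3x - 48, LT = xy.

S(f_1,f_2): lcm = xy. S = -9/8x + 2y² - 2y - 329/8.
  leading term x: no divisor's leading term divides it; move -9/8x to the remainder.
  leading term y²: no divisor's leading term divides it; move 2y² to the remainder.
  leading term y: no divisor's leading term divides it; move -2y to the remainder.
  leading term 1: no divisor's leading term divides it; move -329/8 to the remainder.
  remainder -9/8x + 2y² - 2y - 329/8 ≠ 0; add h_4 = -9/8x + 2y² - 2y - 329/8 to the basis.

S(f_1,f_3): lcm = xy. S = -⅚x + 2y² - 2y - 245/6.
  leading term x: subtract (20/27)·h_4 from -⅚x + 2y² - 2y - 245/6 → 14/27y² - 14/27y - 280/27
  leading term y²: no divisor's leading term divides it; move 14/27y² to the remainder.
  leading term y: no divisor's leading term divides it; move -14/27y to the remainder.
  leading term 1: no divisor's leading term divides it; move -280/27 to the remainder.
  remainder 14/27y² - 14/27y - 280/27 ≠ 0; add h_5 = 14/27y² - 14/27y - 280/27 to the basis.

S(f_2,f_3): lcm = xy. S = 7/24x + 7/24.
  leading term x: subtract (-7/27)·h_4 from 7/24x + 7/24 → 14/27y² - 14/27y - 280/27
  leading term y²: subtract (1)·h_5 from 14/27y² - 14/27y - 280/27 → 0
  remainder 0.

S(f_1,h_4): lcm = xy. S = -½x + 16/9y³ + 2/9y² - 347/9y - 71/2.
  leading term x: subtract (4/9)·h_4 from -½x + 16/9y³ + 2/9y² - 347/9y - 71/2 → 16/9y³ - ⅔y² - 113/3y - 155/9
  leading term y³: subtract (24/7y)·h_5 from 16/9y³ - ⅔y² - 113/3y - 155/9 → 10/9y² - 19/9y - 155/9
  leading term y²: subtract (15/7)·h_5 from 10/9y² - 19/9y - 155/9 → -y + 5
  leading term y: no divisor's leading term divides it; move -y to the remainder.
  leading term 1: no divisor's leading term divides it; move 5 to the remainder.
  remainder -y + 5 ≠ 0; add h_6 = -y + 5 to the basis.

S(f_2,h_4): lcm = xy. S = ⅝x + 16/9y³ - 16/9y² - 329/9y + 45/8.
  leading term x: subtract (-5/9)·h_4 from ⅝x + 16/9y³ - 16/9y² - 329/9y + 45/8 → 16/9y³ - ⅔y² - 113/3y - 155/9
  leading term y³: subtract (24/7y)·h_5 from 16/9y³ - ⅔y² - 113/3y - 155/9 → 10/9y² - 19/9y - 155/9
  leading term y²: subtract (15/7)·h_5 from 10/9y² - 19/9y - 155/9 → -y + 5
  leading term y: subtract (1)·h_6 from -y + 5 → 0
  remainder 0.

S(f_3,h_4): lcm = xy. S = ⅓x + 16/9y³ - 16/9y² - 329/9y + 16/3.
  leading term x: subtract (-8/27)·h_4 from ⅓x + 16/9y³ - 16/9y² - 329/9y + 16/3 → 16/9y³ - 32/27y² - 1003/27y - 185/27
  leading term y³: subtract (24/7y)·h_5 from 16/9y³ - 32/27y² - 1003/27y - 185/27 → 16/27y² - 43/27y - 185/27
  leading term y²: subtract (8/7)·h_5 from 16/27y² - 43/27y - 185/27 → -y + 5
  leading term y: subtract (1)·h_6 from -y + 5 → 0
  remainder 0.

S(f_1,h_5): lcm = xy². S = ½xy + 20x + 2y³ - 2y² - 71/2y.
  leading term xy: subtract (¼)·f_1 from ½xy + 20x + 2y³ - 2y² - 71/2y → 81/4x + 2y³ - 3y² - 69/2y + 71/4
  leading term x: subtract (-18)·h_4 from 81/4x + 2y³ - 3y² - 69/2y + 71/4 → 2y³ + 33y² - 141/2y - 1445/2
  leading term y³: subtract (27/7y)·h_5 from 2y³ + 33y² - 141/2y - 1445/2 → 35y² - 61/2y - 1445/2
  leading term y²: subtract (135/2)·h_5 from 35y² - 61/2y - 1445/2 → 9/2y - 45/2
  leading term y: subtract (-9/2)·h_6 from 9/2y - 45/2 → 0
  remainder 0.

S(f_2,h_5): lcm = xy². S = 13/8xy + 20x + 45/8y.
  leading term xy: subtract (13/16)·f_1 from 13/8xy + 20x + 45/8y → 333/16x - 13/4y² + 71/8y + 923/16
  leading term x: subtract (-37/2)·h_4 from 333/16x - 13/4y² + 71/8y + 923/16 → 135/4y² - 225/8y - 5625/8
  leading term y²: subtract (3645/56)·h_5 from 135/4y² - 225/8y - 5625/8 → 45/8y - 225/8
  leading term y: subtract (-45/8)·h_6 from 45/8y - 225/8 → 0
  remainder 0.

S(f_3,h_5): lcm = xy². S = 4/3xy + 20x + 16/3y.
  leading term xy: subtract (⅔)·f_1 from 4/3xy + 20x + 16/3y → 62/3x - 8/3y² + 8y + 142/3
  leading term x: subtract (-496/27)·h_4 from 62/3x - 8/3y² + 8y + 142/3 → 920/27y² - 776/27y - 19120/27
  leading term y²: subtract (460/7)·h_5 from 920/27y² - 776/27y - 19120/27 → 16/3y - 80/3
  leading term y: subtract (-16/3)·h_6 from 16/3y - 80/3 → 0
  remainder 0.

S(h_4,h_5): leading monomials are coprime, so the S-polynomial reduces to 0 (Buchberger's first criterion).
S(f_1,h_6): lcm = xy. S = 9/2x + 2y² - 2y - 71/2.
  leading term x: subtract (-4)·h_4 from 9/2x + 2y² - 2y - 71/2 → 10y² - 10y - 200
  leading term y²: subtract (135/7)·h_5 from 10y² - 10y - 200 → 0
  remainder 0.

S(f_2,h_6): lcm = xy. S = 45/8x + 45/8.
  leading term x: subtract (-5)·h_4 from 45/8x + 45/8 → 10y² - 10y - 200
  leading term y²: subtract (135/7)·h_5 from 10y² - 10y - 200 → 0
  remainder 0.

S(f_3,h_6): lcm = xy. S = 16/3x + 16/3.
  leading term x: subtract (-128/27)·h_4 from 16/3x + 16/3 → 256/27y² - 256/27y - 5120/27
  leading term y²: subtract (128/7)·h_5 from 256/27y² - 256/27y - 5120/27 → 0
  remainder 0.

S(h_4,h_6): leading monomials are coprime, so the S-polynomial reduces to 0 (Buchberger's first criterion).
S(h_5,h_6): lcm = y². S = 4y - 20.
  leading term y: subtract (-4)·h_6 from 4y - 20 → 0
  remainder 0.

Every S-polynomial of the final basis reduces to 0, so we have a Gröbner basis.
Inter-reduce: drop elements whose leading term is divisible by another's, tail-reduce, and make monic.
Reduced Gröbner basis: {x + 1, y - 5}.

Elimination: the polynomial y - 5 lies in the elimination ideal for y, so y ∈ {5}. For each such y, the remaining basis elements (now univariate) give the rest of the solution.
  y = 5: the earlier basis element becomes x + 1 = 0, giving x = -1 — point (-1, 5).
Zero-dimensionality of the ideal guarantees finitely many solutions over ℂ.

{(-1, 5)}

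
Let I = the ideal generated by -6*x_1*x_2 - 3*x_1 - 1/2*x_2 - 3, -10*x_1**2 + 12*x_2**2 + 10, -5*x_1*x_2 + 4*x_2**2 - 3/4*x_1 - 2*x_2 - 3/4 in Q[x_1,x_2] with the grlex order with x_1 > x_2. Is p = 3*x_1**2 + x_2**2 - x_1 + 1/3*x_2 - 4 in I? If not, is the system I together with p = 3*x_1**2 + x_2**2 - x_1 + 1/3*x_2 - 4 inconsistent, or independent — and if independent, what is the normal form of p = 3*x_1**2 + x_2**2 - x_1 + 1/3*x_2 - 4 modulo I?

3*x_1**2 + x_2**2 - x_1 + 1/3*x_2 - 4 lies in I (it reduces to 0).

First compute the reduced Gröbner basis of I by Buchberger's algorithm.
f_1 = -6*x_1*x_2 - 3*x_1 - 1/2*x_2 - 3, LT = x_1*x_2.
f_2 = -10*x_1**2 + 12*x_2**2 + 10, LT = x_1**2.
f_3 = -5*x_1*x_2 + 4*x_2**2 - 3/4*x_1 - 2*x_2 - 3/4, LT = x_1*x_2.

S(f_1,f_2): lcm = x_1**2*x_2. S = 6/5*x_2**3 + 1/2*x_1**2 + 1/12*x_1*x_2 + 1/2*x_1 + x_2.
  reduce S modulo (f_1, f_2, f_3):
  remainder 6/5*x_2**3 + 3/5*x_2**2 + 11/24*x_1 + 143/144*x_2 + 11/24 ≠ 0; add h_4 = 6/5*x_2**3 + 3/5*x_2**2 + 11/24*x_1 + 143/144*x_2 + 11/24 to the basis.

S(f_1,f_3): lcm = x_1*x_2. S = 4/5*x_2**2 + 7/20*x_1 - 19/60*x_2 + 7/20.
  reduce S modulo (f_1, f_2, f_3, h_4):
  remainder 4/5*x_2**2 + 7/20*x_1 - 19/60*x_2 + 7/20 ≠ 0; add h_5 = 4/5*x_2**2 + 7/20*x_1 - 19/60*x_2 + 7/20 to the basis.

S(f_2,f_3): lcm = x_1**2*x_2. S = 4/5*x_1*x_2**2 - 6/5*x_2**3 - 3/20*x_1**2 - 2/5*x_1*x_2 - 3/20*x_1 - x_2.
  reduce S modulo (f_1, f_2, f_3, h_4, h_5):
  remainder 443/800*x_1 - 481/2400*x_2 + 443/800 ≠ 0; add h_6 = 443/800*x_1 - 481/2400*x_2 + 443/800 to the basis.

S(f_3,h_4): lcm = x_1*x_2**3. S = -4/5*x_2**4 - 7/20*x_1*x_2**2 + 2/5*x_2**3 - 55/144*x_1**2 - 715/864*x_1*x_2 + 3/20*x_2**2 - 55/144*x_1.
  reduce S modulo (f_1, f_2, f_3, h_4, h_5, h_6):
  remainder -1311559/3827520*x_2 ≠ 0; add h_7 = -1311559/3827520*x_2 to the basis.

The other S-polynomials (S(f_1,h_4), S(f_2,h_4), S(f_1,h_5), S(f_2,h_5), S(f_3,h_5), S(h_4,h_5), S(f_1,h_6), S(f_2,h_6), S(f_3,h_6), S(h_4,h_6), S(h_5,h_6), S(f_1,h_7), S(f_2,h_7), S(f_3,h_7), S(h_4,h_7), S(h_5,h_7), S(h_6,h_7)) all reduce to 0 modulo the current basis, so we have a Gröbner basis.
Inter-reduce: drop elements whose leading term is divisible by another's, tail-reduce, and make monic.
Reduced Gröbner basis: {x_1 + 1, x_2}.
Label its elements g_1 = x_1 + 1, g_2 = x_2.

Reduce p = 3*x_1**2 + x_2**2 - x_1 + 1/3*x_2 - 4 modulo G:
  leading term x_1**2: subtract (3*x_1)·g_1 from 3*x_1**2 + x_2**2 - x_1 + 1/3*x_2 - 4 → x_2**2 - 4*x_1 + 1/3*x_2 - 4
  leading term x_2**2: subtract (x_2)·g_2 from x_2**2 - 4*x_1 + 1/3*x_2 - 4 → -4*x_1 + 1/3*x_2 - 4
  leading term x_1: subtract (-4)·g_1 from -4*x_1 + 1/3*x_2 - 4 → 1/3*x_2
  leading term x_2: subtract (1/3)·g_2 from 1/3*x_2 → 0
  normal form = 0.
Since the normal form is 0, p ∈ I.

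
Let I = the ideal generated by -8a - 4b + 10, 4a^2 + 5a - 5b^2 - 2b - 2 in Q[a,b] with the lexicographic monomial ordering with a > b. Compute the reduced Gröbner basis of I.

G = {a + 1/2b - 5/4, b^2 + 19/8b - 21/8}

f_1 = -8a - 4b + 10, LT = a.
f_2 = 4a^2 + 5a - 5b^2 - 2b - 2, LT = a^2.

S(f_1,f_2): lcm = a^2. S = 1/2ab - 5/2a + 5/4b^2 + 1/2b + 1/2.
  leading term ab: subtract (-1/16b)·f_1 from 1/2ab - 5/2a + 5/4b^2 + 1/2b + 1/2 → -5/2a + b^2 + 9/8b + 1/2
  leading term a: subtract (5/16)·f_1 from -5/2a + b^2 + 9/8b + 1/2 → b^2 + 19/8b - 21/8
  leading term b^2: no divisor's leading term divides it; move b^2 to the remainder.
  leading term b: no divisor's leading term divides it; move 19/8b to the remainder.
  leading term 1: no divisor's leading term divides it; move -21/8 to the remainder.
  remainder b^2 + 19/8b - 21/8 ≠ 0; add g_3 = b^2 + 19/8b - 21/8 to the basis.

S(f_1,g_3): leading monomials are coprime, so the S-polynomial reduces to 0 (Buchberger's first criterion).
S(f_2,g_3): leading monomials are coprime, so the S-polynomial reduces to 0 (Buchberger's first criterion).
Every S-polynomial of the final basis reduces to 0, so we have a Gröbner basis.
Inter-reduce: drop elements whose leading term is divisible by another's, tail-reduce, and make monic.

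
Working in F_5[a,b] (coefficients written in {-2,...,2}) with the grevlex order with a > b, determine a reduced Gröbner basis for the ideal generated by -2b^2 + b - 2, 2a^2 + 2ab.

G = {a^2 + ab, b^2 + 2b + 1}

f_1 = -2b^2 + b - 2, LT = b^2.
f_2 = 2a^2 + 2ab, LT = a^2.

The S-polynomials (S(f_1,f_2)) all reduce to 0 modulo the current basis, so we have a Gröbner basis.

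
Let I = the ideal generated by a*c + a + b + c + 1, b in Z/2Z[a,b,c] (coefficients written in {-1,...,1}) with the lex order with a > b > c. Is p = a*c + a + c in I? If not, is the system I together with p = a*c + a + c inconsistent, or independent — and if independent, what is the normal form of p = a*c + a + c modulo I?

First compute the reduced Gröbner basis of I by Buchberger's algorithm.
f_1 = a*c + a + b + c + 1, LT = a*c.
f_2 = b, LT = b.

The S-polynomials (S(f_1,f_2)) all reduce to 0 modulo the current basis, so we have a Gröbner basis.
Inter-reduce: drop elements whose leading term is divisible by another's, tail-reduce, and make monic.
Reduced Gröbner basis: {a*c + a + c + 1, b}.
Label its elements g_1 = a*c + a + c + 1, g_2 = b.

Reduce p = a*c + a + c modulo G:
  leading term a*c: subtract (1)·g_1 from a*c + a + c → 1
  leading term 1: no divisor's leading term divides it; move 1 to the remainder.
  normal form = 1.
The normal form is nonzero, so p ∉ I. Since p minus its normal form lies in I, I + (p) = I + (r) where r = 1; decide whether this ideal is the whole ring.
Here r = 1 is a nonzero constant, hence a unit: 1 ∈ I + (p), the Gröbner basis of I + (p) is {1}, and the enlarged system has no common solution — adjoining p is inconsistent.

Ideal membership is decidable via reduction modulo a Gröbner basis.

Adjoining a*c + a + c makes the ideal the whole ring: the system is inconsistent.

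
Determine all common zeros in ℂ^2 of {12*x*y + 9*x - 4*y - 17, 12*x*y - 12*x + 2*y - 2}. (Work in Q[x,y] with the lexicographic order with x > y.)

{(-1/6, -37/12), (1, 1)}

Compute a lex Gröbner basis by Buchberger's algorithm.
f_1 = 12*x*y + 9*x - 4*y - 17, LT = x*y.
f_2 = 12*x*y - 12*x + 2*y - 2, LT = x*y.

S(f_1,f_2): lcm = x*y. S = 7/4*x - 1/2*y - 5/4.
  leading term x: no divisor's leading term divides it; move 7/4*x to the remainder.
  leading term y: no divisor's leading term divides it; move -1/2*y to the remainder.
  leading term 1: no divisor's leading term divides it; move -5/4 to the remainder.
  remainder 7/4*x - 1/2*y - 5/4 ≠ 0; add h_3 = 7/4*x - 1/2*y - 5/4 to the basis.

S(f_1,h_3): lcm = x*y. S = 3/4*x + 2/7*y**2 + 8/21*y - 17/12.
  leading term x: subtract (3/7)·h_3 from 3/4*x + 2/7*y**2 + 8/21*y - 17/12 → 2/7*y**2 + 25/42*y - 37/42
  leading term y**2: no divisor's leading term divides it; move 2/7*y**2 to the remainder.
  leading term y: no divisor's leading term divides it; move 25/42*y to the remainder.
  leading term 1: no divisor's leading term divides it; move -37/42 to the remainder.
  remainder 2/7*y**2 + 25/42*y - 37/42 ≠ 0; add h_4 = 2/7*y**2 + 25/42*y - 37/42 to the basis.

The other S-polynomials (S(f_2,h_3), S(f_1,h_4), S(f_2,h_4), S(h_3,h_4)) all reduce to 0 modulo the current basis, so we have a Gröbner basis.
Inter-reduce: drop elements whose leading term is divisible by another's, tail-reduce, and make monic.
Reduced Gröbner basis: {x - 2/7*y - 5/7, y**2 + 25/12*y - 37/12}.

A lex Gröbner basis eliminates variables successively. Here y**2 + 25/12*y - 37/12 depends only on y, with roots {-37/12, 1}; lifting each root through the earlier basis elements recovers the full solutions.
  y = -37/12: the earlier basis element becomes x + 1/6 = 0, giving x = -1/6 — point (-1/6, -37/12).
  y = 1: the earlier basis element becomes x - 1 = 0, giving x = 1 — point (1, 1).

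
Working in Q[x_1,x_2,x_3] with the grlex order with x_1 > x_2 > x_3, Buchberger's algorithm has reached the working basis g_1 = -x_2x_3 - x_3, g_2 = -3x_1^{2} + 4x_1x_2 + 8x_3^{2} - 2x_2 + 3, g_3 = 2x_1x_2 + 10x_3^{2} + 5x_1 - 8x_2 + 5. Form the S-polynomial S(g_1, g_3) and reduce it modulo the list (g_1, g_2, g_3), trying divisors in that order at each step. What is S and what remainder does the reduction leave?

lcm(LM(g_1), LM(g_3)) = x_1x_2x_3.
S = (lcm/LT(g_1))·g_1 − (lcm/LT(g_3))·g_3 = -5x_3^{3} - \tfrac{3}{2}x_1x_3 + 4x_2x_3 - \tfrac{5}{2}x_3.
Reduce S modulo (g_1, g_2, g_3) in that order:
  leading term x_3^{3}: no divisor's leading term divides it; move -5x_3^{3} to the remainder.
  leading term x_1x_3: no divisor's leading term divides it; move -\tfrac{3}{2}x_1x_3 to the remainder.
  leading term x_2x_3: subtract (-4)·g_1 from 4x_2x_3 - \tfrac{5}{2}x_3 → -\tfrac{13}{2}x_3
  leading term x_3: no divisor's leading term divides it; move -\tfrac{13}{2}x_3 to the remainder.
The remainder -5x_3^{3} - \tfrac{3}{2}x_1x_3 - \tfrac{13}{2}x_3 is nonzero, so it would be added as the next basis element.

S(g_1, g_3) = -5x_3^{3} - \tfrac{3}{2}x_1x_3 + 4x_2x_3 - \tfrac{5}{2}x_3; remainder on division = -5x_3^{3} - \tfrac{3}{2}x_1x_3 - \tfrac{13}{2}x_3.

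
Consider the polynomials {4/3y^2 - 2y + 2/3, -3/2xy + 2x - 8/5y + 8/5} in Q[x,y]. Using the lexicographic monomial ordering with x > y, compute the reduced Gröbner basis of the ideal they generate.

G = {x - 32/25y + 32/25, y^2 - 3/2y + 1/2}

f_1 = 4/3y^2 - 2y + 2/3, LT = y^2.
f_2 = -3/2xy + 2x - 8/5y + 8/5, LT = xy.

S(f_1,f_2): lcm = xy^2. S = -1/6xy + 1/2x - 16/15y^2 + 16/15y.
  leading term xy: subtract (1/9)·f_2 from -1/6xy + 1/2x - 16/15y^2 + 16/15y → 5/18x - 16/15y^2 + 56/45y - 8/45
  leading term x: no divisor's leading term divides it; move 5/18x to the remainder.
  leading term y^2: subtract (-4/5)·f_1 from -16/15y^2 + 56/45y - 8/45 → -16/45y + 16/45
  leading term y: no divisor's leading term divides it; move -16/45y to the remainder.
  leading term 1: no divisor's leading term divides it; move 16/45 to the remainder.
  remainder 5/18x - 16/45y + 16/45 ≠ 0; add g_3 = 5/18x - 16/45y + 16/45 to the basis.

The other S-polynomials (S(f_1,g_3), S(f_2,g_3)) all reduce to 0 modulo the current basis, so we have a Gröbner basis.
Inter-reduce: drop elements whose leading term is divisible by another's, tail-reduce, and make monic.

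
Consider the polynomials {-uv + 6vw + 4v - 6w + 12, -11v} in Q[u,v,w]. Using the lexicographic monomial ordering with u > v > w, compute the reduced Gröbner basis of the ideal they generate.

G = {v, w - 2}

f_1 = -uv + 6vw + 4v - 6w + 12, LT = uv.
f_2 = -11v, LT = v.

S(f_1,f_2): lcm = uv. S = -6vw - 4v + 6w - 12.
  leading term vw: subtract (6/11w)·f_2 from -6vw - 4v + 6w - 12 → -4v + 6w - 12
  leading term v: subtract (4/11)·f_2 from -4v + 6w - 12 → 6w - 12
  leading term w: no divisor's leading term divides it; move 6w to the remainder.
  leading term 1: no divisor's leading term divides it; move -12 to the remainder.
  remainder 6w - 12 ≠ 0; add g_3 = 6w - 12 to the basis.

The other S-polynomials (S(f_1,g_3), S(f_2,g_3)) all reduce to 0 modulo the current basis, so we have a Gröbner basis.
Inter-reduce: drop elements whose leading term is divisible by another's, tail-reduce, and make monic.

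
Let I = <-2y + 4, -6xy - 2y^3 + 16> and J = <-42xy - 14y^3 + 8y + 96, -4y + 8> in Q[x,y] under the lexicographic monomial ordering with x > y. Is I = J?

Equality of ideals is decidable: compute both reduced Gröbner bases (unique for the ordering) and check whether they agree.
Buchberger on the first generating set:
f_1 = -2y + 4, LT = y.
f_2 = -6xy - 2y^3 + 16, LT = xy.

S(f_1,f_2): lcm = xy. S = -2x - 1/3y^3 + 8/3.
  reduce S modulo (f_1, f_2):
  remainder -2x ≠ 0; add g_3 = -2x to the basis.

The other S-polynomials (S(f_1,g_3), S(f_2,g_3)) all reduce to 0 modulo the current basis, so we have a Gröbner basis.
Inter-reduce: drop elements whose leading term is divisible by another's, tail-reduce, and make monic.
Reduced Gröbner basis: {x, y - 2}.

Buchberger on the second generating set:
h_1 = -42xy - 14y^3 + 8y + 96, LT = xy.
h_2 = -4y + 8, LT = y.

S(h_1,h_2): lcm = xy. S = 2x + 1/3y^3 - 4/21y - 16/7.
  reduce S modulo (h_1, h_2):
  remainder 2x ≠ 0; add k_3 = 2x to the basis.

The other S-polynomials (S(h_1,k_3), S(h_2,k_3)) all reduce to 0 modulo the current basis, so we have a Gröbner basis.
Inter-reduce: drop elements whose leading term is divisible by another's, tail-reduce, and make monic.
Reduced Gröbner basis: {x, y - 2}.

Same reduced basis, so the two generating sets span the same ideal.

Yes, the ideals are equal.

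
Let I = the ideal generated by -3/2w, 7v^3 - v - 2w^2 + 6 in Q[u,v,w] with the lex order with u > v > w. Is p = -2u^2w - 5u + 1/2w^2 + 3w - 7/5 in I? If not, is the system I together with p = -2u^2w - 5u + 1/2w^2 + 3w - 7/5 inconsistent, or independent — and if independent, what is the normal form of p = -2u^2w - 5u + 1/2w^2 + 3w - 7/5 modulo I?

-2u^2w - 5u + 1/2w^2 + 3w - 7/5 is independent of I; its normal form modulo I is -5u - 7/5.

First compute the reduced Gröbner basis of I by Buchberger's algorithm.
f_1 = -3/2w, LT = w.
f_2 = 7v^3 - v - 2w^2 + 6, LT = v^3.

The S-polynomials (S(f_1,f_2)) all reduce to 0 modulo the current basis, so we have a Gröbner basis.
Inter-reduce: drop elements whose leading term is divisible by another's, tail-reduce, and make monic.
Reduced Gröbner basis: {v^3 - 1/7v + 6/7, w}.
Label its elements g_1 = v^3 - 1/7v + 6/7, g_2 = w.

Reduce p = -2u^2w - 5u + 1/2w^2 + 3w - 7/5 modulo G:
  leading term u^2w: subtract (-2u^2)·g_2 from -2u^2w - 5u + 1/2w^2 + 3w - 7/5 → -5u + 1/2w^2 + 3w - 7/5
  leading term u: no divisor's leading term divides it; move -5u to the remainder.
  leading term w^2: subtract (1/2w)·g_2 from 1/2w^2 + 3w - 7/5 → 3w - 7/5
  leading term w: subtract (3)·g_2 from 3w - 7/5 → -7/5
  leading term 1: no divisor's leading term divides it; move -7/5 to the remainder.
  normal form = -5u - 7/5.
The normal form is nonzero, so p ∉ I. Since p minus its normal form lies in I, I + (p) = I + (r) where r = -5u - 7/5; decide whether this ideal is the whole ring.
Run Buchberger on G together with r (pairs among the g_i already reduce to 0 since G is a Gröbner basis):
g_1 = v^3 - 1/7v + 6/7, LT = v^3.
g_2 = w, LT = w.
r = -5u - 7/5, LT = u.

The S-polynomials (S(g_1,g_2), S(g_1,r), S(g_2,r)) all reduce to 0 modulo the current basis, so we have a Gröbner basis.
Inter-reduce: drop elements whose leading term is divisible by another's, tail-reduce, and make monic.
Reduced Gröbner basis: {u + 7/25, v^3 - 1/7v + 6/7, w}.
The reduced Gröbner basis of I + (p) is {u + 7/25, v^3 - 1/7v + 6/7, w} ≠ {1}, a proper ideal, so the enlarged system stays consistent: p is independent of I, with normal form -5u - 7/5.

The remainder on division by a Gröbner basis is unique — it is the normal form.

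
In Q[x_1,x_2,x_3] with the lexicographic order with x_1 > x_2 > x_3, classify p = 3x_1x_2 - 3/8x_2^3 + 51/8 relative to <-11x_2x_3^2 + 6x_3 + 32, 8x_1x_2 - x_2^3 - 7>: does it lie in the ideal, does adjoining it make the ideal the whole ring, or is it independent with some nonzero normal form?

Adjoining 3x_1x_2 - 3/8x_2^3 + 51/8 makes the ideal the whole ring: the system is inconsistent.

First compute the reduced Gröbner basis of I by Buchberger's algorithm.
f_1 = -11x_2x_3^2 + 6x_3 + 32, LT = x_2x_3^2.
f_2 = 8x_1x_2 - x_2^3 - 7, LT = x_1x_2.

S(f_1,f_2): lcm = x_1x_2x_3^2. S = -6/11x_1x_3 - 32/11x_1 + 1/8x_2^3x_3^2 + 7/8x_3^2.
  leading term x_1x_3: no divisor's leading term divides it; move -6/11x_1x_3 to the remainder.
  leading term x_1: no divisor's leading term divides it; move -32/11x_1 to the remainder.
  leading term x_2^3x_3^2: subtract (-1/88x_2^2)·f_1 from 1/8x_2^3x_3^2 + 7/8x_3^2 → 3/44x_2^2x_3 + 4/11x_2^2 + 7/8x_3^2
  leading term x_2^2x_3: no divisor's leading term divides it; move 3/44x_2^2x_3 to the remainder.
  leading term x_2^2: no divisor's leading term divides it; move 4/11x_2^2 to the remainder.
  leading term x_3^2: no divisor's leading term divides it; move 7/8x_3^2 to the remainder.
  remainder -6/11x_1x_3 - 32/11x_1 + 3/44x_2^2x_3 + 4/11x_2^2 + 7/8x_3^2 ≠ 0; add h_3 = -6/11x_1x_3 - 32/11x_1 + 3/44x_2^2x_3 + 4/11x_2^2 + 7/8x_3^2 to the basis.

S(f_1,h_3): lcm = x_1x_2x_3^2. S = -16/3x_1x_2x_3 - 6/11x_1x_3 - 32/11x_1 + 1/8x_2^3x_3^2 + 2/3x_2^3x_3 + 77/48x_2x_3^3.
  leading term x_1x_2x_3: subtract (-2/3x_3)·f_2 from -16/3x_1x_2x_3 - 6/11x_1x_3 - 32/11x_1 + 1/8x_2^3x_3^2 + 2/3x_2^3x_3 + 77/48x_2x_3^3 → -6/11x_1x_3 - 32/11x_1 + 1/8x_2^3x_3^2 + 77/48x_2x_3^3 - 14/3x_3
  leading term x_1x_3: subtract (1)·h_3 from -6/11x_1x_3 - 32/11x_1 + 1/8x_2^3x_3^2 + 77/48x_2x_3^3 - 14/3x_3 → 1/8x_2^3x_3^2 - 3/44x_2^2x_3 - 4/11x_2^2 + 77/48x_2x_3^3 - 7/8x_3^2 - 14/3x_3
  leading term x_2^3x_3^2: subtract (-1/88x_2^2)·f_1 from 1/8x_2^3x_3^2 - 3/44x_2^2x_3 - 4/11x_2^2 + 77/48x_2x_3^3 - 7/8x_3^2 - 14/3x_3 → 77/48x_2x_3^3 - 7/8x_3^2 - 14/3x_3
  leading term x_2x_3^3: subtract (-7/48x_3)·f_1 from 77/48x_2x_3^3 - 7/8x_3^2 - 14/3x_3 → 0
  remainder 0.

S(f_2,h_3): lcm = x_1x_2x_3. S = -16/3x_1x_2 + 2/3x_2^3 + 77/48x_2x_3^2 - 7/8x_3.
  leading term x_1x_2: subtract (-2/3)·f_2 from -16/3x_1x_2 + 2/3x_2^3 + 77/48x_2x_3^2 - 7/8x_3 → 77/48x_2x_3^2 - 7/8x_3 - 14/3
  leading term x_2x_3^2: subtract (-7/48)·f_1 from 77/48x_2x_3^2 - 7/8x_3 - 14/3 → 0
  remainder 0.

Every S-polynomial of the final basis reduces to 0, so we have a Gröbner basis.
Inter-reduce: drop elements whose leading term is divisible by another's, tail-reduce, and make monic.
Reduced Gröbner basis: {x_1x_2 - 1/8x_2^3 - 7/8, x_1x_3 + 16/3x_1 - 1/8x_2^2x_3 - 2/3x_2^2 - 77/48x_3^2, x_2x_3^2 - 6/11x_3 - 32/11}.
Label its elements g_1 = x_1x_2 - 1/8x_2^3 - 7/8, g_2 = x_1x_3 + 16/3x_1 - 1/8x_2^2x_3 - 2/3x_2^2 - 77/48x_3^2, g_3 = x_2x_3^2 - 6/11x_3 - 32/11.

Reduce p = 3x_1x_2 - 3/8x_2^3 + 51/8 modulo G:
  leading term x_1x_2: subtract (3)·g_1 from 3x_1x_2 - 3/8x_2^3 + 51/8 → 9
  leading term 1: no divisor's leading term divides it; move 9 to the remainder.
  normal form = 9.
The normal form is nonzero, so p ∉ I. Since p minus its normal form lies in I, I + (p) = I + (r) where r = 9; decide whether this ideal is the whole ring.
Here r = 9 is a nonzero constant, hence a unit: 1 ∈ I + (p), the Gröbner basis of I + (p) is {1}, and the enlarged system has no common solution — adjoining p is inconsistent.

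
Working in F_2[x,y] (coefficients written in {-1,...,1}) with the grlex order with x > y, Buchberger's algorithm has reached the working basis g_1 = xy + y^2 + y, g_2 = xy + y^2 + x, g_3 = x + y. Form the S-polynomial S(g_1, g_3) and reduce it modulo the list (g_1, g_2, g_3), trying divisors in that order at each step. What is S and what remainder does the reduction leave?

lcm(LM(g_1), LM(g_3)) = xy.
S = (lcm/LT(g_1))·g_1 − (lcm/LT(g_3))·g_3 = y.
Reduce S modulo (g_1, g_2, g_3) in that order:
  leading term y: no divisor's leading term divides it; move y to the remainder.
The remainder y is nonzero, so it would be added as the next basis element.
This is the inner loop of Buchberger's algorithm — each nonzero remainder becomes a new basis element.

S(g_1, g_3) = y; remainder on division = y.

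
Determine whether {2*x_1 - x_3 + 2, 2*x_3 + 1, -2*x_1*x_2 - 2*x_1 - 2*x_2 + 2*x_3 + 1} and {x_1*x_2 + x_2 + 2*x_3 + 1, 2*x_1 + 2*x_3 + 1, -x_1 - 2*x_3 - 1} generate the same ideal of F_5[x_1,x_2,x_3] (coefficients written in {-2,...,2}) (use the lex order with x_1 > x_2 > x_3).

Yes, the ideals are equal.

Two ideals are equal iff their reduced Gröbner bases coincide (the reduced basis is unique for a fixed ordering).
Buchberger on the first generating set:
f_1 = 2*x_1 - x_3 + 2, LT = x_1.
f_2 = 2*x_3 + 1, LT = x_3.
f_3 = -2*x_1*x_2 - 2*x_1 - 2*x_2 + 2*x_3 + 1, LT = x_1*x_2.

S(f_1,f_2): leading monomials are coprime, so the S-polynomial reduces to 0 (Buchberger's first criterion).
S(f_1,f_3): lcm = x_1*x_2. S = -x_1 + 2*x_2*x_3 + x_3 - 2.
  leading term x_1: subtract (2)·f_1 from -x_1 + 2*x_2*x_3 + x_3 - 2 → 2*x_2*x_3 - 2*x_3 - 1
  leading term x_2*x_3: subtract (x_2)·f_2 from 2*x_2*x_3 - 2*x_3 - 1 → -x_2 - 2*x_3 - 1
  leading term x_2: no divisor's leading term divides it; move -x_2 to the remainder.
  leading term x_3: subtract (-1)·f_2 from -2*x_3 - 1 → 0
  remainder -x_2 ≠ 0; add g_4 = -x_2 to the basis.

S(f_2,f_3): leading monomials are coprime, so the S-polynomial reduces to 0 (Buchberger's first criterion).
S(f_1,g_4): leading monomials are coprime, so the S-polynomial reduces to 0 (Buchberger's first criterion).
S(f_2,g_4): leading monomials are coprime, so the S-polynomial reduces to 0 (Buchberger's first criterion).
S(f_3,g_4): lcm = x_1*x_2. S = x_1 + x_2 - x_3 + 2.
  leading term x_1: subtract (-2)·f_1 from x_1 + x_2 - x_3 + 2 → x_2 + 2*x_3 + 1
  leading term x_2: subtract (-1)·g_4 from x_2 + 2*x_3 + 1 → 2*x_3 + 1
  leading term x_3: subtract (1)·f_2 from 2*x_3 + 1 → 0
  remainder 0.

Every S-polynomial of the final basis reduces to 0, so we have a Gröbner basis.
Inter-reduce: drop elements whose leading term is divisible by another's, tail-reduce, and make monic.
Reduced Gröbner basis: {x_1, x_2, x_3 - 2}.

Buchberger on the second generating set:
h_1 = x_1*x_2 + x_2 + 2*x_3 + 1, LT = x_1*x_2.
h_2 = 2*x_1 + 2*x_3 + 1, LT = x_1.
h_3 = -x_1 - 2*x_3 - 1, LT = x_1.

S(h_1,h_2): lcm = x_1*x_2. S = -x_2*x_3 - 2*x_2 + 2*x_3 + 1.
  leading term x_2*x_3: no divisor's leading term divides it; move -x_2*x_3 to the remainder.
  leading term x_2: no divisor's leading term divides it; move -2*x_2 to the remainder.
  leading term x_3: no divisor's leading term divides it; move 2*x_3 to the remainder.
  leading term 1: no divisor's leading term divides it; move 1 to the remainder.
  remainder -x_2*x_3 - 2*x_2 + 2*x_3 + 1 ≠ 0; add k_4 = -x_2*x_3 - 2*x_2 + 2*x_3 + 1 to the basis.

S(h_1,h_3): lcm = x_1*x_2. S = -2*x_2*x_3 + 2*x_3 + 1.
  leading term x_2*x_3: subtract (2)·k_4 from -2*x_2*x_3 + 2*x_3 + 1 → -x_2 - 2*x_3 - 1
  leading term x_2: no divisor's leading term divides it; move -x_2 to the remainder.
  leading term x_3: no divisor's leading term divides it; move -2*x_3 to the remainder.
  leading term 1: no divisor's leading term divides it; move -1 to the remainder.
  remainder -x_2 - 2*x_3 - 1 ≠ 0; add k_5 = -x_2 - 2*x_3 - 1 to the basis.

S(h_2,h_3): lcm = x_1. S = -x_3 + 2.
  leading term x_3: no divisor's leading term divides it; move -x_3 to the remainder.
  leading term 1: no divisor's leading term divides it; move 2 to the remainder.
  remainder -x_3 + 2 ≠ 0; add k_6 = -x_3 + 2 to the basis.

S(h_1,k_4): lcm = x_1*x_2*x_3. S = -2*x_1*x_2 + 2*x_1*x_3 + x_1 + x_2*x_3 + 2*x_3**2 + x_3.
  leading term x_1*x_2: subtract (-2)·h_1 from -2*x_1*x_2 + 2*x_1*x_3 + x_1 + x_2*x_3 + 2*x_3**2 + x_3 → 2*x_1*x_3 + x_1 + x_2*x_3 + 2*x_2 + 2*x_3**2 + 2
  leading term x_1*x_3: subtract (x_3)·h_2 from 2*x_1*x_3 + x_1 + x_2*x_3 + 2*x_2 + 2*x_3**2 + 2 → x_1 + x_2*x_3 + 2*x_2 - x_3 + 2
  leading term x_1: subtract (-2)·h_2 from x_1 + x_2*x_3 + 2*x_2 - x_3 + 2 → x_2*x_3 + 2*x_2 - 2*x_3 - 1
  leading term x_2*x_3: subtract (-1)·k_4 from x_2*x_3 + 2*x_2 - 2*x_3 - 1 → 0
  remainder 0.

S(h_2,k_4): leading monomials are coprime, so the S-polynomial reduces to 0 (Buchberger's first criterion).
S(h_3,k_4): leading monomials are coprime, so the S-polynomial reduces to 0 (Buchberger's first criterion).
S(h_1,k_5): lcm = x_1*x_2. S = -2*x_1*x_3 - x_1 + x_2 + 2*x_3 + 1.
  leading term x_1*x_3: subtract (-x_3)·h_2 from -2*x_1*x_3 - x_1 + x_2 + 2*x_3 + 1 → -x_1 + x_2 + 2*x_3**2 - 2*x_3 + 1
  leading term x_1: subtract (2)·h_2 from -x_1 + x_2 + 2*x_3**2 - 2*x_3 + 1 → x_2 + 2*x_3**2 - x_3 - 1
  leading term x_2: subtract (-1)·k_5 from x_2 + 2*x_3**2 - x_3 - 1 → 2*x_3**2 + 2*x_3 - 2
  leading term x_3**2: subtract (-2*x_3)·k_6 from 2*x_3**2 + 2*x_3 - 2 → x_3 - 2
  leading term x_3: subtract (-1)·k_6 from x_3 - 2 → 0
  remainder 0.

S(h_2,k_5): leading monomials are coprime, so the S-polynomial reduces to 0 (Buchberger's first criterion).
S(h_3,k_5): leading monomials are coprime, so the S-polynomial reduces to 0 (Buchberger's first criterion).
S(k_4,k_5): lcm = x_2*x_3. S = 2*x_2 - 2*x_3**2 + 2*x_3 - 1.
  leading term x_2: subtract (-2)·k_5 from 2*x_2 - 2*x_3**2 + 2*x_3 - 1 → -2*x_3**2 - 2*x_3 + 2
  leading term x_3**2: subtract (2*x_3)·k_6 from -2*x_3**2 - 2*x_3 + 2 → -x_3 + 2
  leading term x_3: subtract (1)·k_6 from -x_3 + 2 → 0
  remainder 0.

S(h_1,k_6): leading monomials are coprime, so the S-polynomial reduces to 0 (Buchberger's first criterion).
S(h_2,k_6): leading monomials are coprime, so the S-polynomial reduces to 0 (Buchberger's first criterion).
S(h_3,k_6): leading monomials are coprime, so the S-polynomial reduces to 0 (Buchberger's first criterion).
S(k_4,k_6): lcm = x_2*x_3. S = -x_2 - 2*x_3 - 1.
  leading term x_2: subtract (1)·k_5 from -x_2 - 2*x_3 - 1 → 0
  remainder 0.

S(k_5,k_6): leading monomials are coprime, so the S-polynomial reduces to 0 (Buchberger's first criterion).
Every S-polynomial of the final basis reduces to 0, so we have a Gröbner basis.
Inter-reduce: drop elements whose leading term is divisible by another's, tail-reduce, and make monic.
Reduced Gröbner basis: {x_1, x_2, x_3 - 2}.

The two bases agree; hence the ideals are identical.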